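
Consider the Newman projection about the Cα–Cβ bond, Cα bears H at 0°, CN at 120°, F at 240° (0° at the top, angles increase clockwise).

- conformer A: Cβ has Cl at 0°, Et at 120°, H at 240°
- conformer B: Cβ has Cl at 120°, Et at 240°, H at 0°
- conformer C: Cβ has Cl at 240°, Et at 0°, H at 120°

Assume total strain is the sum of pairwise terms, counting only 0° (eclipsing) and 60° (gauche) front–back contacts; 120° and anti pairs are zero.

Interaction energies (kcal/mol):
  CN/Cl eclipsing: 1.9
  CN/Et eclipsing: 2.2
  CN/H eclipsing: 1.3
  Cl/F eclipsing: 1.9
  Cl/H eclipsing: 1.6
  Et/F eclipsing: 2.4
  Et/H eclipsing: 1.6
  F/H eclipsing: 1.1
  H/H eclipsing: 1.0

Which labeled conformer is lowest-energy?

C

A (eclipsed): H–Cl eclipsed, CN–Et eclipsed, F–H eclipsed; 1.6 + 2.2 + 1.1 = 4.9 kcal/mol.
B (eclipsed): H–H eclipsed, CN–Cl eclipsed, F–Et eclipsed; 1.0 + 1.9 + 2.4 = 5.3 kcal/mol.
C (eclipsed): H–Et eclipsed, CN–H eclipsed, F–Cl eclipsed; 1.6 + 1.3 + 1.9 = 4.8 kcal/mol.
C has the lowest total (4.8 kcal/mol).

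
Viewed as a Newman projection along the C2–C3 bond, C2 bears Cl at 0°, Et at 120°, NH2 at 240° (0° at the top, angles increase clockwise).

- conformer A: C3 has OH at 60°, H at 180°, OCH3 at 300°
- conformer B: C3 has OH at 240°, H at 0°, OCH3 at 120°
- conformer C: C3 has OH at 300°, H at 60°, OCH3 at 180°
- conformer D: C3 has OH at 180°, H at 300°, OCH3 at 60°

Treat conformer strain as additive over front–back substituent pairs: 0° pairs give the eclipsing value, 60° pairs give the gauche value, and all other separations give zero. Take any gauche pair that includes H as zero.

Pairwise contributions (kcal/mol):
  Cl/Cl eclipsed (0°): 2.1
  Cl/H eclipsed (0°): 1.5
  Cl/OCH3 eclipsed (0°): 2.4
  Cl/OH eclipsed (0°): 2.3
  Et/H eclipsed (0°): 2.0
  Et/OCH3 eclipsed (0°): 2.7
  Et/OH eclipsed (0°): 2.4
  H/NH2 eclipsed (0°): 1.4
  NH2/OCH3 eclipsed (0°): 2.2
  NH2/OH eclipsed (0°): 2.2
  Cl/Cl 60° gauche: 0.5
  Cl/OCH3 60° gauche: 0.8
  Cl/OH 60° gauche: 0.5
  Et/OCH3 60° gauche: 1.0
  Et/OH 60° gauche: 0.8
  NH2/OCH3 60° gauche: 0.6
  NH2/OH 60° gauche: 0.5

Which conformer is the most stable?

A (staggered): Cl(0°)/OH(60°) gauche 0.5; Cl(0°)/OCH3(300°) gauche 0.8; Et(120°)/OH(60°) gauche 0.8; NH2(240°)/OCH3(300°) gauche 0.6 → 2.7 kcal/mol.
B (eclipsed): Cl(0°)/H(0°) eclipsed 1.5; Et(120°)/OCH3(120°) eclipsed 2.7; NH2(240°)/OH(240°) eclipsed 2.2 → 6.4 kcal/mol.
C (staggered): Cl(0°)/OH(300°) gauche 0.5; Et(120°)/OCH3(180°) gauche 1.0; NH2(240°)/OH(300°) gauche 0.5; NH2(240°)/OCH3(180°) gauche 0.6 → 2.6 kcal/mol.
D (staggered): Cl(0°)/OCH3(60°) gauche 0.8; Et(120°)/OH(180°) gauche 0.8; Et(120°)/OCH3(60°) gauche 1.0; NH2(240°)/OH(180°) gauche 0.5 → 3.1 kcal/mol.
C has the lowest total (2.6 kcal/mol).

C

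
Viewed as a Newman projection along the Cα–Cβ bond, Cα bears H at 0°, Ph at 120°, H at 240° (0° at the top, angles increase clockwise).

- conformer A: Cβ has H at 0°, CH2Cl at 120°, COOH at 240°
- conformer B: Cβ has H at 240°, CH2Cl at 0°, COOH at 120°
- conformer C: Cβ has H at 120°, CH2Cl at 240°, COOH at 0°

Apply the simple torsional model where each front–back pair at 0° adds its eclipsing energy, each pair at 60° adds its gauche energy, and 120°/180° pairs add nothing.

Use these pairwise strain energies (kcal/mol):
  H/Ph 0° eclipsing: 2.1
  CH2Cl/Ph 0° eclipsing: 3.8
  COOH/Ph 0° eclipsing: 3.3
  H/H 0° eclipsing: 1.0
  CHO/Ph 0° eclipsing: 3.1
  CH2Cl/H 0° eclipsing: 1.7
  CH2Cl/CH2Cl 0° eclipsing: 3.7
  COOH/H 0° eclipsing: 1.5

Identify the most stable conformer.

A is eclipsed. H at 0° is eclipsed with H at 0° (1.0); Ph at 120° is eclipsed with CH2Cl at 120° (3.8); H at 240° is eclipsed with COOH at 240° (1.5). Total 6.3 kcal/mol.
B is eclipsed. H at 0° is eclipsed with CH2Cl at 0° (1.7); Ph at 120° is eclipsed with COOH at 120° (3.3); H at 240° is eclipsed with H at 240° (1.0). Total 6.0 kcal/mol.
C is eclipsed. H at 0° is eclipsed with COOH at 0° (1.5); Ph at 120° is eclipsed with H at 120° (2.1); H at 240° is eclipsed with CH2Cl at 240° (1.7). Total 5.3 kcal/mol.
C has the lowest total (5.3 kcal/mol).

C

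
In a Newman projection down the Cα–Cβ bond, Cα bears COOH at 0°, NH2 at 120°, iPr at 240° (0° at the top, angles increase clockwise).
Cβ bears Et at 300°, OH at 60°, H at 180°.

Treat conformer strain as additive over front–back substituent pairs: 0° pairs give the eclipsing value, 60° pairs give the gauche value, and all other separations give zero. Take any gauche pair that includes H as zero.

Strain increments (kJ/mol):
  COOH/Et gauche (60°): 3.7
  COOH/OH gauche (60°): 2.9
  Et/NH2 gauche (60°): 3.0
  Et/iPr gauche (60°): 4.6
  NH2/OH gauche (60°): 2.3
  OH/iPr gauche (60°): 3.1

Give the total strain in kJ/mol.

13.5 kJ/mol

This conformer (staggered): COOH(0°)/Et(300°) gauche 3.7; COOH(0°)/OH(60°) gauche 2.9; NH2(120°)/OH(60°) gauche 2.3; iPr(240°)/Et(300°) gauche 4.6 → 13.5 kJ/mol.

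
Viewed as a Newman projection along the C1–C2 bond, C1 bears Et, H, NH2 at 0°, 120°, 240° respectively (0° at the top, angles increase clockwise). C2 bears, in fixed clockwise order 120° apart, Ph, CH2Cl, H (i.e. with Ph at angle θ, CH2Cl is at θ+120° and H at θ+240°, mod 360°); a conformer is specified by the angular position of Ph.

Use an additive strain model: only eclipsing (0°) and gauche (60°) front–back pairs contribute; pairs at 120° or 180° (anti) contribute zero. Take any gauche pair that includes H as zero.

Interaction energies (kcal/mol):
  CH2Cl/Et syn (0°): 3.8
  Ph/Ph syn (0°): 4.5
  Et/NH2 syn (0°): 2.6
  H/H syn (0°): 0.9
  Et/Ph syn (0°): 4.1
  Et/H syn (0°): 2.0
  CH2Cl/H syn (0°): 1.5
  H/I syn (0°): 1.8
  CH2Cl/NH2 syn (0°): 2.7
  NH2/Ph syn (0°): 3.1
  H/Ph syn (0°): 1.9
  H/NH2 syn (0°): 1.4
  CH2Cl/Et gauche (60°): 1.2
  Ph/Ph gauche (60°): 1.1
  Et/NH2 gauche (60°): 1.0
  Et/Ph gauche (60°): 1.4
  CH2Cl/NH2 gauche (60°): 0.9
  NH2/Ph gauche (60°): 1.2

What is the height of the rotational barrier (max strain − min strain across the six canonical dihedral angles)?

5.5 kcal/mol

Ph at 0° (eclipsed): Et(0°)/Ph(0°) eclipsed 4.1; H(120°)/CH2Cl(120°) eclipsed 1.5; NH2(240°)/H(240°) eclipsed 1.4 → 7.0 kcal/mol.
Ph at 60° (staggered): Et(0°)/Ph(60°) gauche 1.4; NH2(240°)/CH2Cl(180°) gauche 0.9 → 2.3 kcal/mol.
Ph at 120° (eclipsed): Et(0°)/H(0°) eclipsed 2.0; H(120°)/Ph(120°) eclipsed 1.9; NH2(240°)/CH2Cl(240°) eclipsed 2.7 → 6.6 kcal/mol.
Ph at 180° (staggered): Et(0°)/CH2Cl(300°) gauche 1.2; NH2(240°)/Ph(180°) gauche 1.2; NH2(240°)/CH2Cl(300°) gauche 0.9 → 3.3 kcal/mol.
Ph at 240° (eclipsed): Et(0°)/CH2Cl(0°) eclipsed 3.8; H(120°)/H(120°) eclipsed 0.9; NH2(240°)/Ph(240°) eclipsed 3.1 → 7.8 kcal/mol.
Ph at 300° (staggered): Et(0°)/Ph(300°) gauche 1.4; Et(0°)/CH2Cl(60°) gauche 1.2; NH2(240°)/Ph(300°) gauche 1.2 → 3.8 kcal/mol.
Max at 240° (7.8 kcal/mol), min at 60° (2.3 kcal/mol); barrier = 5.5 kcal/mol.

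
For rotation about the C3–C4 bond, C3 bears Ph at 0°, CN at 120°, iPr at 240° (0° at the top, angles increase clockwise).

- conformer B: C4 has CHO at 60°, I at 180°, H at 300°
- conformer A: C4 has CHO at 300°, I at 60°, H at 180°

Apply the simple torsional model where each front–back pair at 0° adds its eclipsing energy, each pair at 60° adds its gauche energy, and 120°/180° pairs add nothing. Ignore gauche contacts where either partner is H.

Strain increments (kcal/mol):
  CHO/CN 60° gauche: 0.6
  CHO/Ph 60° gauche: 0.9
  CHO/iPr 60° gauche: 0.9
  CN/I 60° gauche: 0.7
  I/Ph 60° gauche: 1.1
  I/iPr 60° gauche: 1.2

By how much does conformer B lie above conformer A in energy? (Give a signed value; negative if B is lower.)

B (staggered): Ph(0°)/CHO(60°) gauche 0.9; CN(120°)/CHO(60°) gauche 0.6; CN(120°)/I(180°) gauche 0.7; iPr(240°)/I(180°) gauche 1.2 → 3.4 kcal/mol.
A (staggered): Ph(0°)/CHO(300°) gauche 0.9; Ph(0°)/I(60°) gauche 1.1; CN(120°)/I(60°) gauche 0.7; iPr(240°)/CHO(300°) gauche 0.9 → 3.6 kcal/mol.
E(B) − E(A) = 3.4 − 3.6 = -0.2 kcal/mol.

-0.2 kcal/mol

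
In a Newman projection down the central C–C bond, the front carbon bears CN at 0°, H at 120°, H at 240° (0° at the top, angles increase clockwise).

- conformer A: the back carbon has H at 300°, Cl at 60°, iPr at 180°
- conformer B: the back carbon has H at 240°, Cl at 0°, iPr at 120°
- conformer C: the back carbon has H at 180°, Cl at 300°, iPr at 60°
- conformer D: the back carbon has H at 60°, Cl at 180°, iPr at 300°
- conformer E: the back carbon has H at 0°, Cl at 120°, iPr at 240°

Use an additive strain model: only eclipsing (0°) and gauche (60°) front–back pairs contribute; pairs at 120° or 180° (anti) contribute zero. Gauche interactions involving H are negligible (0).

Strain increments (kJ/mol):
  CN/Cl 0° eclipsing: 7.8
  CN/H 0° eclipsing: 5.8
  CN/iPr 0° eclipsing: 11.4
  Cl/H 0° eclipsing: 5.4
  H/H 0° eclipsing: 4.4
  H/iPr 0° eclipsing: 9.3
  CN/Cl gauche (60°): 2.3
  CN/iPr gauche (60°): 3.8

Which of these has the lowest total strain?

A

A (staggered): CN–Cl gauche; 2.3 = 2.3 kJ/mol.
B (eclipsed): CN–Cl eclipsed, H–iPr eclipsed, H–H eclipsed; 7.8 + 9.3 + 4.4 = 21.5 kJ/mol.
C (staggered): CN–Cl gauche, CN–iPr gauche; 2.3 + 3.8 = 6.1 kJ/mol.
D (staggered): CN–iPr gauche; 3.8 = 3.8 kJ/mol.
E (eclipsed): CN–H eclipsed, H–Cl eclipsed, H–iPr eclipsed; 5.8 + 5.4 + 9.3 = 20.5 kJ/mol.
A has the lowest total (2.3 kJ/mol).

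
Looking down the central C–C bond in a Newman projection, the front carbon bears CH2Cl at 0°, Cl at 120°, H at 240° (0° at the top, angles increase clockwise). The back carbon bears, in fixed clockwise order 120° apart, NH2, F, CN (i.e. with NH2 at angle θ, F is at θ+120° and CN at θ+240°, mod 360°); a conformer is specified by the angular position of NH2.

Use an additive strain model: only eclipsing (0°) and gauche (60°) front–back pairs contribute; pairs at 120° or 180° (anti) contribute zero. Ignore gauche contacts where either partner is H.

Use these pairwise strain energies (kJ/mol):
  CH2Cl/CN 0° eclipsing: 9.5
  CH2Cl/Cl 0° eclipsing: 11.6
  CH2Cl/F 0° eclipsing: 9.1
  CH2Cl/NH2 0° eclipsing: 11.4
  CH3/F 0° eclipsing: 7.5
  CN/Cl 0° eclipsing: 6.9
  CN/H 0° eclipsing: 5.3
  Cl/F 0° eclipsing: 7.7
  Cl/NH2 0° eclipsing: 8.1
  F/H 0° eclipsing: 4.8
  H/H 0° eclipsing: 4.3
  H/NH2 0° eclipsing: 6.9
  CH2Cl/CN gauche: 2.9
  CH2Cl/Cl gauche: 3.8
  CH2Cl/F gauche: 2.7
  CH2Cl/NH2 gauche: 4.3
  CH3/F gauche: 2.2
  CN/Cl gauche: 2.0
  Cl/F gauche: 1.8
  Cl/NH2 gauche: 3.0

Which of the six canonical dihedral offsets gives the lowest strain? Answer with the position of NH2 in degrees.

NH2 at 0° (eclipsed): CH2Cl(0°)/NH2(0°) eclipsed 11.4; Cl(120°)/F(120°) eclipsed 7.7; H(240°)/CN(240°) eclipsed 5.3 → 24.4 kJ/mol.
NH2 at 60° (staggered): CH2Cl(0°)/NH2(60°) gauche 4.3; CH2Cl(0°)/CN(300°) gauche 2.9; Cl(120°)/NH2(60°) gauche 3.0; Cl(120°)/F(180°) gauche 1.8 → 12.0 kJ/mol.
NH2 at 120° (eclipsed): CH2Cl(0°)/CN(0°) eclipsed 9.5; Cl(120°)/NH2(120°) eclipsed 8.1; H(240°)/F(240°) eclipsed 4.8 → 22.4 kJ/mol.
NH2 at 180° (staggered): CH2Cl(0°)/F(300°) gauche 2.7; CH2Cl(0°)/CN(60°) gauche 2.9; Cl(120°)/NH2(180°) gauche 3.0; Cl(120°)/CN(60°) gauche 2.0 → 10.6 kJ/mol.
NH2 at 240° (eclipsed): CH2Cl(0°)/F(0°) eclipsed 9.1; Cl(120°)/CN(120°) eclipsed 6.9; H(240°)/NH2(240°) eclipsed 6.9 → 22.9 kJ/mol.
NH2 at 300° (staggered): CH2Cl(0°)/NH2(300°) gauche 4.3; CH2Cl(0°)/F(60°) gauche 2.7; Cl(120°)/F(60°) gauche 1.8; Cl(120°)/CN(180°) gauche 2.0 → 10.8 kJ/mol.
The minimum (10.6 kJ/mol) occurs with NH2 at 180°.

180°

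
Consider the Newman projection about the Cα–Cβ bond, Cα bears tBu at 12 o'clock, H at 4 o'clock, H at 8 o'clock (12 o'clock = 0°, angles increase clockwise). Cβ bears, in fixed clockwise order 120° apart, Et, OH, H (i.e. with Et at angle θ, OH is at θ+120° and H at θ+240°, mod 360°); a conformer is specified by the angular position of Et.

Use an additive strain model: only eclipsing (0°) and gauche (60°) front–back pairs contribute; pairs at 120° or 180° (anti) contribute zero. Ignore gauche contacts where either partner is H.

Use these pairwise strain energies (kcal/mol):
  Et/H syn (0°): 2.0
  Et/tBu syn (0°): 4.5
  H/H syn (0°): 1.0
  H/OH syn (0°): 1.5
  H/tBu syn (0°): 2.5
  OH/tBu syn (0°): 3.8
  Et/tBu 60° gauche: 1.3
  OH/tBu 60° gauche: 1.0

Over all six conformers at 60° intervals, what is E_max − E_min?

Et at 0° is eclipsed. tBu at 0° is eclipsed with Et at 0° (4.5); H at 120° is eclipsed with OH at 120° (1.5); H at 240° is eclipsed with H at 240° (1.0). Total 7.0 kcal/mol.
Et at 60° is staggered. tBu at 0° is gauche with Et at 60° (1.3). Total 1.3 kcal/mol.
Et at 120° is eclipsed. tBu at 0° is eclipsed with H at 0° (2.5); H at 120° is eclipsed with Et at 120° (2.0); H at 240° is eclipsed with OH at 240° (1.5). Total 6.0 kcal/mol.
Et at 180° is staggered. tBu at 0° is gauche with OH at 300° (1.0). Total 1.0 kcal/mol.
Et at 240° is eclipsed. tBu at 0° is eclipsed with OH at 0° (3.8); H at 120° is eclipsed with H at 120° (1.0); H at 240° is eclipsed with Et at 240° (2.0). Total 6.8 kcal/mol.
Et at 300° is staggered. tBu at 0° is gauche with Et at 300° (1.3); tBu at 0° is gauche with OH at 60° (1.0). Total 2.3 kcal/mol.
Max at 0° (7.0 kcal/mol), min at 180° (1.0 kcal/mol); barrier = 6.0 kcal/mol.

6.0 kcal/mol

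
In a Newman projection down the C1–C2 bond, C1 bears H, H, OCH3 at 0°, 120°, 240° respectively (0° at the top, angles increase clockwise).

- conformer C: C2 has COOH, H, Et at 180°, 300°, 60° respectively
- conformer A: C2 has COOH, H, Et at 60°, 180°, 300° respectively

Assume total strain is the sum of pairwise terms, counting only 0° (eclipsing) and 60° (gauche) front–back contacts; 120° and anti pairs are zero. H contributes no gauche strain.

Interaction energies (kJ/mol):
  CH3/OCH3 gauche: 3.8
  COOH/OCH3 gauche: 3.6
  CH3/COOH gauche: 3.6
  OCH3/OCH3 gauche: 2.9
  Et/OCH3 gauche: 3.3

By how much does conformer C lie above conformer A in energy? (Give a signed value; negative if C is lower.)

C is staggered. OCH3 at 240° is gauche with COOH at 180° (3.6). Total 3.6 kJ/mol.
A is staggered. OCH3 at 240° is gauche with Et at 300° (3.3). Total 3.3 kJ/mol.
E(C) − E(A) = 3.6 − 3.3 = +0.3 kJ/mol.

+0.3 kJ/mol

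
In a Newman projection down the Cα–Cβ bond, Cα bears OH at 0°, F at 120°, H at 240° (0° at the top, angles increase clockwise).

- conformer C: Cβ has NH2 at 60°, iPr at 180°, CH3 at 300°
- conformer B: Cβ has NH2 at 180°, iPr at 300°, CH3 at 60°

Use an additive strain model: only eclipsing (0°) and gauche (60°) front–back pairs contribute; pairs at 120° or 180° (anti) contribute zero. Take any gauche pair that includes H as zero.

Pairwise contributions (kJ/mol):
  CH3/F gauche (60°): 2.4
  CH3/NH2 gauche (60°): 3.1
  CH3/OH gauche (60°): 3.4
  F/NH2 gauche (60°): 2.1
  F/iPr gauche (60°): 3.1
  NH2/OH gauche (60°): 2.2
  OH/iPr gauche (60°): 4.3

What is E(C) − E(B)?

-1.4 kJ/mol

C is staggered. OH at 0° is gauche with NH2 at 60° (2.2); OH at 0° is gauche with CH3 at 300° (3.4); F at 120° is gauche with NH2 at 60° (2.1); F at 120° is gauche with iPr at 180° (3.1). Total 10.8 kJ/mol.
B is staggered. OH at 0° is gauche with iPr at 300° (4.3); OH at 0° is gauche with CH3 at 60° (3.4); F at 120° is gauche with NH2 at 180° (2.1); F at 120° is gauche with CH3 at 60° (2.4). Total 12.2 kJ/mol.
E(C) − E(B) = 10.8 − 12.2 = -1.4 kJ/mol.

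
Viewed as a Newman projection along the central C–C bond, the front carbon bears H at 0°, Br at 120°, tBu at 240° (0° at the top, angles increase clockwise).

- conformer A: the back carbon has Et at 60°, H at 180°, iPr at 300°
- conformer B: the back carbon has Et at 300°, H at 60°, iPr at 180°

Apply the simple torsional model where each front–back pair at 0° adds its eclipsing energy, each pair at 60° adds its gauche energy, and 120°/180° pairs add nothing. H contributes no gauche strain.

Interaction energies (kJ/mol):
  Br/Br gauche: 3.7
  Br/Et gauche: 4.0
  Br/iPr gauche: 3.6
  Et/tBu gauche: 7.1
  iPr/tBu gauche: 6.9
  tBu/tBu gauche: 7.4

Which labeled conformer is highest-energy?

B

A is staggered. Br at 120° is gauche with Et at 60° (4.0); tBu at 240° is gauche with iPr at 300° (6.9). Total 10.9 kJ/mol.
B is staggered. Br at 120° is gauche with iPr at 180° (3.6); tBu at 240° is gauche with Et at 300° (7.1); tBu at 240° is gauche with iPr at 180° (6.9). Total 17.6 kJ/mol.
B has the highest total (17.6 kJ/mol).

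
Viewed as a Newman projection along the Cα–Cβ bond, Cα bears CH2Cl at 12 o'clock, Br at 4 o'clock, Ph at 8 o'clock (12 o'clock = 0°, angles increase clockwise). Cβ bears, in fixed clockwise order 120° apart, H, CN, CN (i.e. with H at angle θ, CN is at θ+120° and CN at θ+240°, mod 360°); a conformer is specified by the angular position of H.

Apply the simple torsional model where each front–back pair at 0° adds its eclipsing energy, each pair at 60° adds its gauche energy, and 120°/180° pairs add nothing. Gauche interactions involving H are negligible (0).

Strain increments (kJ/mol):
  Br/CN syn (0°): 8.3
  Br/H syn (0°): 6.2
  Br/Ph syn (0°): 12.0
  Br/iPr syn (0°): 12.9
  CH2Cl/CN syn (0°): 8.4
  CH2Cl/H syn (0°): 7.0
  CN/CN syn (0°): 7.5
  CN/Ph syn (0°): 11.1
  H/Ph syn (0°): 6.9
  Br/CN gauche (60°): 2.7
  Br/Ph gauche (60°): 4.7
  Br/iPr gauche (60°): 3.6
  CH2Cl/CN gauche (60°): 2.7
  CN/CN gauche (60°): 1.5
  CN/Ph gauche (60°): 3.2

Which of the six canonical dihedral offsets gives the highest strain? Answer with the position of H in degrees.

H at 0° (eclipsed): CH2Cl(0°)/H(0°) eclipsed 7.0; Br(120°)/CN(120°) eclipsed 8.3; Ph(240°)/CN(240°) eclipsed 11.1 → 26.4 kJ/mol.
H at 60° (staggered): CH2Cl(0°)/CN(300°) gauche 2.7; Br(120°)/CN(180°) gauche 2.7; Ph(240°)/CN(180°) gauche 3.2; Ph(240°)/CN(300°) gauche 3.2 → 11.8 kJ/mol.
H at 120° (eclipsed): CH2Cl(0°)/CN(0°) eclipsed 8.4; Br(120°)/H(120°) eclipsed 6.2; Ph(240°)/CN(240°) eclipsed 11.1 → 25.7 kJ/mol.
H at 180° (staggered): CH2Cl(0°)/CN(300°) gauche 2.7; CH2Cl(0°)/CN(60°) gauche 2.7; Br(120°)/CN(60°) gauche 2.7; Ph(240°)/CN(300°) gauche 3.2 → 11.3 kJ/mol.
H at 240° (eclipsed): CH2Cl(0°)/CN(0°) eclipsed 8.4; Br(120°)/CN(120°) eclipsed 8.3; Ph(240°)/H(240°) eclipsed 6.9 → 23.6 kJ/mol.
H at 300° (staggered): CH2Cl(0°)/CN(60°) gauche 2.7; Br(120°)/CN(60°) gauche 2.7; Br(120°)/CN(180°) gauche 2.7; Ph(240°)/CN(180°) gauche 3.2 → 11.3 kJ/mol.
The maximum (26.4 kJ/mol) occurs with H at 0°.

0°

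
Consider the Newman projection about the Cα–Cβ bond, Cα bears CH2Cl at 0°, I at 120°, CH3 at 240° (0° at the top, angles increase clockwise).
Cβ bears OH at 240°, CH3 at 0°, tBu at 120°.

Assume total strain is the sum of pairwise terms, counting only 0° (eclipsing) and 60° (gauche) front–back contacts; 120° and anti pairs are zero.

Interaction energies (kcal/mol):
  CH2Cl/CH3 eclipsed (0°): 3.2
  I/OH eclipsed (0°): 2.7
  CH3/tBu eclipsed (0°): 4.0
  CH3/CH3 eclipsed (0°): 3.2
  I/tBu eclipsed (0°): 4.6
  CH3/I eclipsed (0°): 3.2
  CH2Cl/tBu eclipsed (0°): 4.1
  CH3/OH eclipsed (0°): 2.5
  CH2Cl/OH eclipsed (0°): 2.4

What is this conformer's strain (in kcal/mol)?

10.3 kcal/mol

This conformer is eclipsed. CH2Cl at 0° is eclipsed with CH3 at 0° (3.2); I at 120° is eclipsed with tBu at 120° (4.6); CH3 at 240° is eclipsed with OH at 240° (2.5). Total 10.3 kcal/mol.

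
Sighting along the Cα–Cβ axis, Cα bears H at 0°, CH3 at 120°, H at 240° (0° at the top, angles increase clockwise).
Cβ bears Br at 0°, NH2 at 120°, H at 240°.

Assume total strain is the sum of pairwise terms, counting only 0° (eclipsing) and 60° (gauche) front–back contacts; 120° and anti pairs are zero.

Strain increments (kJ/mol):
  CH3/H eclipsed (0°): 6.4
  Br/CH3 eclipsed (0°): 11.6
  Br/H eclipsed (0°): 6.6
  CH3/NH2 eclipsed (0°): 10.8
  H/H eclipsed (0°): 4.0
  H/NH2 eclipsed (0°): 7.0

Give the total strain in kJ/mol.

21.4 kJ/mol

This conformer (eclipsed): H–Br eclipsed, CH3–NH2 eclipsed, H–H eclipsed; 6.6 + 10.8 + 4.0 = 21.4 kJ/mol.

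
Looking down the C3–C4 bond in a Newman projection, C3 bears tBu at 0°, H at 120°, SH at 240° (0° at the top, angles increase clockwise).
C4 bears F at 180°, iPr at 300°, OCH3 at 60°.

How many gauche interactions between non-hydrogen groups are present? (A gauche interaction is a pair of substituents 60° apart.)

4

Non-H gauche pairs: tBu(0°)/iPr(300°); tBu(0°)/OCH3(60°); SH(240°)/F(180°); SH(240°)/iPr(300°) — 4 interactions.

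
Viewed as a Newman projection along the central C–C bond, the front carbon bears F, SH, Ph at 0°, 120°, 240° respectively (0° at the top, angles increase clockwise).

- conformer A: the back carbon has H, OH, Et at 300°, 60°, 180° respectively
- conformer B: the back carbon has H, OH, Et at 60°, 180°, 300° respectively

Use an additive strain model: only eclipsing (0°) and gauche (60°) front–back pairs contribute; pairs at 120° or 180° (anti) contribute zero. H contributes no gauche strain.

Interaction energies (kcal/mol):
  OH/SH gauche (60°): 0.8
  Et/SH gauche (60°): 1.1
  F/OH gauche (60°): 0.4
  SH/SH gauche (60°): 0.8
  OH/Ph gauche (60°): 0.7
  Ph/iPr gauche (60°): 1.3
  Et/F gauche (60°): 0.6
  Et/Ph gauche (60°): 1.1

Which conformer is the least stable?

A (staggered): F(0°)/OH(60°) gauche 0.4; SH(120°)/OH(60°) gauche 0.8; SH(120°)/Et(180°) gauche 1.1; Ph(240°)/Et(180°) gauche 1.1 → 3.4 kcal/mol.
B (staggered): F(0°)/Et(300°) gauche 0.6; SH(120°)/OH(180°) gauche 0.8; Ph(240°)/OH(180°) gauche 0.7; Ph(240°)/Et(300°) gauche 1.1 → 3.2 kcal/mol.
A has the highest total (3.4 kcal/mol).

A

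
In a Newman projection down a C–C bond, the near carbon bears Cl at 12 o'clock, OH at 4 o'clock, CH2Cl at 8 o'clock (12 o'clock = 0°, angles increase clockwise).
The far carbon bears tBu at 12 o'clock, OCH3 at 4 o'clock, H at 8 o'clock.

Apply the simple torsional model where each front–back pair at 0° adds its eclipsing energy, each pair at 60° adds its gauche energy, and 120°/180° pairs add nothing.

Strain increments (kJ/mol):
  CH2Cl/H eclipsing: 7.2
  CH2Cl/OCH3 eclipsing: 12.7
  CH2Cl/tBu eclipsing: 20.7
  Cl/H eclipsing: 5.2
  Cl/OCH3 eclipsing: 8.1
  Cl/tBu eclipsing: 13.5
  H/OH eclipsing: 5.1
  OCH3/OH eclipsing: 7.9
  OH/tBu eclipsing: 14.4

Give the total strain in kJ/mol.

This conformer is eclipsed. Cl at 0° is eclipsed with tBu at 0° (13.5); OH at 120° is eclipsed with OCH3 at 120° (7.9); CH2Cl at 240° is eclipsed with H at 240° (7.2). Total 28.6 kJ/mol.

28.6 kJ/mol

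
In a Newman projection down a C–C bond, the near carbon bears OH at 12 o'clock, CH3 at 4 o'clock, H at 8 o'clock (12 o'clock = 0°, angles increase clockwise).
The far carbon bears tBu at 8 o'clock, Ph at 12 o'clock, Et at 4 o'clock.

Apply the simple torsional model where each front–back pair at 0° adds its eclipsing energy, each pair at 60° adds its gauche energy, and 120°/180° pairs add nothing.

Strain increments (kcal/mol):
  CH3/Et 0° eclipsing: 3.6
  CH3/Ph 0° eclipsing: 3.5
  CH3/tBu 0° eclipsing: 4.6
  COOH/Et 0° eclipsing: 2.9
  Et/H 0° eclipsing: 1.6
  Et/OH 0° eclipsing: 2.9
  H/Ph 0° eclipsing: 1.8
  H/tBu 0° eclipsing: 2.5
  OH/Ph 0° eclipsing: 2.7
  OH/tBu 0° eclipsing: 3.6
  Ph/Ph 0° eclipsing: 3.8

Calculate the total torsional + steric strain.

This conformer (eclipsed): OH–Ph eclipsed, CH3–Et eclipsed, H–tBu eclipsed; 2.7 + 3.6 + 2.5 = 8.8 kcal/mol.

8.8 kcal/mol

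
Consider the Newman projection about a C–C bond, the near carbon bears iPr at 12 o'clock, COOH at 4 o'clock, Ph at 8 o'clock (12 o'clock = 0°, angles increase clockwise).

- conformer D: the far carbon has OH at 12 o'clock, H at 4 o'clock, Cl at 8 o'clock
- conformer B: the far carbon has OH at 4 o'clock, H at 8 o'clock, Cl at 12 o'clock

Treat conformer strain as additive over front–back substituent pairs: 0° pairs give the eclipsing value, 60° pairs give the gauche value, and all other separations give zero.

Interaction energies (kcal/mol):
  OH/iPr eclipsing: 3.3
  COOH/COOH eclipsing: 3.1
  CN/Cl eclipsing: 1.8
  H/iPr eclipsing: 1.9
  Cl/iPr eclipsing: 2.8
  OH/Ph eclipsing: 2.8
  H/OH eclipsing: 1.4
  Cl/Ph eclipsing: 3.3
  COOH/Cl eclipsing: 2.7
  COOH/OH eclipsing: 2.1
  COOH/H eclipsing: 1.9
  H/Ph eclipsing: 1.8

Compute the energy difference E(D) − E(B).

+1.8 kcal/mol

D (eclipsed): iPr(0°)/OH(0°) eclipsed 3.3; COOH(120°)/H(120°) eclipsed 1.9; Ph(240°)/Cl(240°) eclipsed 3.3 → 8.5 kcal/mol.
B (eclipsed): iPr(0°)/Cl(0°) eclipsed 2.8; COOH(120°)/OH(120°) eclipsed 2.1; Ph(240°)/H(240°) eclipsed 1.8 → 6.7 kcal/mol.
E(D) − E(B) = 8.5 − 6.7 = +1.8 kcal/mol.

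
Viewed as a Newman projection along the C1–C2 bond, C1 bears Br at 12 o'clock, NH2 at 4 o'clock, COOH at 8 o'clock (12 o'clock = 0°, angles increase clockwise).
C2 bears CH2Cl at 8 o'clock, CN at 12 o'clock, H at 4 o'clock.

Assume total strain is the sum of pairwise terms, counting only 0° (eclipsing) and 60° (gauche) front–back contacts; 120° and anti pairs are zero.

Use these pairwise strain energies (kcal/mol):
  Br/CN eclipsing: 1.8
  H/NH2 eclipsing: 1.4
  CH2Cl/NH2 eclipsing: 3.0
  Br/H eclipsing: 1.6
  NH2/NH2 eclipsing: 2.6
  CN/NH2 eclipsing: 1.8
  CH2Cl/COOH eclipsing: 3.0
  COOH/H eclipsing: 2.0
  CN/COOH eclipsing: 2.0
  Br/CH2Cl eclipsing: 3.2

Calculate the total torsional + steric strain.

This conformer (eclipsed): Br(0°)/CN(0°) eclipsed 1.8; NH2(120°)/H(120°) eclipsed 1.4; COOH(240°)/CH2Cl(240°) eclipsed 3.0 → 6.2 kcal/mol.

6.2 kcal/mol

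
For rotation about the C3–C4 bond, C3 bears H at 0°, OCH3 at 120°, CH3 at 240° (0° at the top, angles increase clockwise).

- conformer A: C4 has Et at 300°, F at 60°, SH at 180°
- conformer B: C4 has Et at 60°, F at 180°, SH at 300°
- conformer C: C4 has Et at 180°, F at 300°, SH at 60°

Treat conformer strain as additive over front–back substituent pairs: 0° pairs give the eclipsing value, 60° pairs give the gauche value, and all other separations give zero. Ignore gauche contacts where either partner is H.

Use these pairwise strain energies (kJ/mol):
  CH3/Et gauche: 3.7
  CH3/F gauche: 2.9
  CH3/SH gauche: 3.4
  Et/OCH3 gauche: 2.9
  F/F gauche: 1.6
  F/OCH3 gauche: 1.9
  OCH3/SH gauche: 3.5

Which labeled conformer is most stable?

A (staggered): OCH3(120°)/F(60°) gauche 1.9; OCH3(120°)/SH(180°) gauche 3.5; CH3(240°)/Et(300°) gauche 3.7; CH3(240°)/SH(180°) gauche 3.4 → 12.5 kJ/mol.
B (staggered): OCH3(120°)/Et(60°) gauche 2.9; OCH3(120°)/F(180°) gauche 1.9; CH3(240°)/F(180°) gauche 2.9; CH3(240°)/SH(300°) gauche 3.4 → 11.1 kJ/mol.
C (staggered): OCH3(120°)/Et(180°) gauche 2.9; OCH3(120°)/SH(60°) gauche 3.5; CH3(240°)/Et(180°) gauche 3.7; CH3(240°)/F(300°) gauche 2.9 → 13.0 kJ/mol.
B has the lowest total (11.1 kJ/mol).

B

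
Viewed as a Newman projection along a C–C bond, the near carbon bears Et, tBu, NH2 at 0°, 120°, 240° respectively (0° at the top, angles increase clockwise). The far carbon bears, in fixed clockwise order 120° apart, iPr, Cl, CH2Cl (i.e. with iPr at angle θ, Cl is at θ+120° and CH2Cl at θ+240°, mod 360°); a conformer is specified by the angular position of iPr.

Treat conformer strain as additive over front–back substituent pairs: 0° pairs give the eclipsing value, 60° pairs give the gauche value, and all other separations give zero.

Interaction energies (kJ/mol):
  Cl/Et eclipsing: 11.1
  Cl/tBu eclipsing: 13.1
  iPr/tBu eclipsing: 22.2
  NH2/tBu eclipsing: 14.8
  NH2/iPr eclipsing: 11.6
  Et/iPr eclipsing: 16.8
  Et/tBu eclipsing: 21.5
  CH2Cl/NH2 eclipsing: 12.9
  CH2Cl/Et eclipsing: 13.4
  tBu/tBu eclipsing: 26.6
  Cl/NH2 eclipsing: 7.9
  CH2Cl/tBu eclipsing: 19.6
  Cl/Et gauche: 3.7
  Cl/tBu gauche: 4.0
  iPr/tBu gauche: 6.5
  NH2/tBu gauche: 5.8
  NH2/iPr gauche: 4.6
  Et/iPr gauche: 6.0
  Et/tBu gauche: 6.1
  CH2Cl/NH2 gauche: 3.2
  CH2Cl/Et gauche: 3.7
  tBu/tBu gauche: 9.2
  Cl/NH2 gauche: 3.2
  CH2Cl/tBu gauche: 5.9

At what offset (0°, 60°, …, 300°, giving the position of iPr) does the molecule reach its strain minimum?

iPr at 0° (eclipsed): Et(0°)/iPr(0°) eclipsed 16.8; tBu(120°)/Cl(120°) eclipsed 13.1; NH2(240°)/CH2Cl(240°) eclipsed 12.9 → 42.8 kJ/mol.
iPr at 60° (staggered): Et(0°)/iPr(60°) gauche 6.0; Et(0°)/CH2Cl(300°) gauche 3.7; tBu(120°)/iPr(60°) gauche 6.5; tBu(120°)/Cl(180°) gauche 4.0; NH2(240°)/Cl(180°) gauche 3.2; NH2(240°)/CH2Cl(300°) gauche 3.2 → 26.6 kJ/mol.
iPr at 120° (eclipsed): Et(0°)/CH2Cl(0°) eclipsed 13.4; tBu(120°)/iPr(120°) eclipsed 22.2; NH2(240°)/Cl(240°) eclipsed 7.9 → 43.5 kJ/mol.
iPr at 180° (staggered): Et(0°)/Cl(300°) gauche 3.7; Et(0°)/CH2Cl(60°) gauche 3.7; tBu(120°)/iPr(180°) gauche 6.5; tBu(120°)/CH2Cl(60°) gauche 5.9; NH2(240°)/iPr(180°) gauche 4.6; NH2(240°)/Cl(300°) gauche 3.2 → 27.6 kJ/mol.
iPr at 240° (eclipsed): Et(0°)/Cl(0°) eclipsed 11.1; tBu(120°)/CH2Cl(120°) eclipsed 19.6; NH2(240°)/iPr(240°) eclipsed 11.6 → 42.3 kJ/mol.
iPr at 300° (staggered): Et(0°)/iPr(300°) gauche 6.0; Et(0°)/Cl(60°) gauche 3.7; tBu(120°)/Cl(60°) gauche 4.0; tBu(120°)/CH2Cl(180°) gauche 5.9; NH2(240°)/iPr(300°) gauche 4.6; NH2(240°)/CH2Cl(180°) gauche 3.2 → 27.4 kJ/mol.
The minimum (26.6 kJ/mol) occurs with iPr at 60°.

60°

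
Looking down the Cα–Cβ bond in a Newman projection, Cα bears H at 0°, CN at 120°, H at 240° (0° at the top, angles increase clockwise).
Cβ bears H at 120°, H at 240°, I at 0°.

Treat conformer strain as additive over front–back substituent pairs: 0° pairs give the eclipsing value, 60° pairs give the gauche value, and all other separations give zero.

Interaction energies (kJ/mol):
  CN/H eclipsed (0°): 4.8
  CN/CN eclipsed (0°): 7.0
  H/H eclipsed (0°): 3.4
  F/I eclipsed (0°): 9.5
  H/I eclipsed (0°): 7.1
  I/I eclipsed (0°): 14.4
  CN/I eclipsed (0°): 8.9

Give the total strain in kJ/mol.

15.3 kJ/mol

This conformer (eclipsed): H–I eclipsed, CN–H eclipsed, H–H eclipsed; 7.1 + 4.8 + 3.4 = 15.3 kJ/mol.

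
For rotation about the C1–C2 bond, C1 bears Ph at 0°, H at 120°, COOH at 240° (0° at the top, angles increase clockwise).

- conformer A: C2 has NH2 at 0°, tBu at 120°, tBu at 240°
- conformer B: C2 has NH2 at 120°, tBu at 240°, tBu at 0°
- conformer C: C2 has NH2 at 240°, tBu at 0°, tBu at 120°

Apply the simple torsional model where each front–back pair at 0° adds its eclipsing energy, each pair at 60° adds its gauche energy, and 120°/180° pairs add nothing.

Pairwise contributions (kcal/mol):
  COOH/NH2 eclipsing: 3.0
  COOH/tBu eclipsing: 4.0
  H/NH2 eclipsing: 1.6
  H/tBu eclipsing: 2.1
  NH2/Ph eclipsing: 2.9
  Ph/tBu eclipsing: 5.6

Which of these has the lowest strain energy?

A (eclipsed): Ph(0°)/NH2(0°) eclipsed 2.9; H(120°)/tBu(120°) eclipsed 2.1; COOH(240°)/tBu(240°) eclipsed 4.0 → 9.0 kcal/mol.
B (eclipsed): Ph(0°)/tBu(0°) eclipsed 5.6; H(120°)/NH2(120°) eclipsed 1.6; COOH(240°)/tBu(240°) eclipsed 4.0 → 11.2 kcal/mol.
C (eclipsed): Ph(0°)/tBu(0°) eclipsed 5.6; H(120°)/tBu(120°) eclipsed 2.1; COOH(240°)/NH2(240°) eclipsed 3.0 → 10.7 kcal/mol.
A has the lowest total (9.0 kcal/mol).

A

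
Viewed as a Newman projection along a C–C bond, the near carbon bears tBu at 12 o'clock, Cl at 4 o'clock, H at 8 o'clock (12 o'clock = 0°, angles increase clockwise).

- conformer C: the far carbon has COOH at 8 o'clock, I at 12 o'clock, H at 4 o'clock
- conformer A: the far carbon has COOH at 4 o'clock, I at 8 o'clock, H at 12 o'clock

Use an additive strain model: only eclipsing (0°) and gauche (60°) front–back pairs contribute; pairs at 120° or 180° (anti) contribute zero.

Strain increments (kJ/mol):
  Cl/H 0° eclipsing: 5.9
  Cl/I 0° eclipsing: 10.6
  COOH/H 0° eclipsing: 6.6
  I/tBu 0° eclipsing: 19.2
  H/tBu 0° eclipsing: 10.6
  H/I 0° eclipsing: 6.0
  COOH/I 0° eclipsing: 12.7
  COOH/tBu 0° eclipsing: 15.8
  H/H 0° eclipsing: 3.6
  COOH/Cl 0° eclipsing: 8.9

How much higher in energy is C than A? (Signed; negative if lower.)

+6.2 kJ/mol

C (eclipsed): tBu(0°)/I(0°) eclipsed 19.2; Cl(120°)/H(120°) eclipsed 5.9; H(240°)/COOH(240°) eclipsed 6.6 → 31.7 kJ/mol.
A (eclipsed): tBu(0°)/H(0°) eclipsed 10.6; Cl(120°)/COOH(120°) eclipsed 8.9; H(240°)/I(240°) eclipsed 6.0 → 25.5 kJ/mol.
E(C) − E(A) = 31.7 − 25.5 = +6.2 kJ/mol.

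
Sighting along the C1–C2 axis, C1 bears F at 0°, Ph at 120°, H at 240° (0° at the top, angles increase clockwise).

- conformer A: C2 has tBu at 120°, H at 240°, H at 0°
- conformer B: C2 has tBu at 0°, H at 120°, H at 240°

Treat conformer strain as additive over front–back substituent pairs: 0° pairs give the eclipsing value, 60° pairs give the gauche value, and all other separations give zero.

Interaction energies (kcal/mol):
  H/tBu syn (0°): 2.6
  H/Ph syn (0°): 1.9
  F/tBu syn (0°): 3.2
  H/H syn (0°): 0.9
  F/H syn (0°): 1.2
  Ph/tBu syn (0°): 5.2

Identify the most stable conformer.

B

A (eclipsed): F(0°)/H(0°) eclipsed 1.2; Ph(120°)/tBu(120°) eclipsed 5.2; H(240°)/H(240°) eclipsed 0.9 → 7.3 kcal/mol.
B (eclipsed): F(0°)/tBu(0°) eclipsed 3.2; Ph(120°)/H(120°) eclipsed 1.9; H(240°)/H(240°) eclipsed 0.9 → 6.0 kcal/mol.
B has the lowest total (6.0 kcal/mol).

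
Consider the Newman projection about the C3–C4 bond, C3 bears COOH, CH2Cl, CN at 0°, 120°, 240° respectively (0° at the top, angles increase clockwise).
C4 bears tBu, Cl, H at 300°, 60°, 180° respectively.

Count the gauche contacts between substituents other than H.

Non-H gauche pairs: COOH(0°)/tBu(300°); COOH(0°)/Cl(60°); CH2Cl(120°)/Cl(60°); CN(240°)/tBu(300°) — 4 interactions.

4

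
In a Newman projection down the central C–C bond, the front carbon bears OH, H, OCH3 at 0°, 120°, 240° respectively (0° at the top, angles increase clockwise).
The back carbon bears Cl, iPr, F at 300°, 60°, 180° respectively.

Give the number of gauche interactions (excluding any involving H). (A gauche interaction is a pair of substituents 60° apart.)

Non-H gauche pairs: OH(0°)/Cl(300°); OH(0°)/iPr(60°); OCH3(240°)/Cl(300°); OCH3(240°)/F(180°) — 4 interactions.

4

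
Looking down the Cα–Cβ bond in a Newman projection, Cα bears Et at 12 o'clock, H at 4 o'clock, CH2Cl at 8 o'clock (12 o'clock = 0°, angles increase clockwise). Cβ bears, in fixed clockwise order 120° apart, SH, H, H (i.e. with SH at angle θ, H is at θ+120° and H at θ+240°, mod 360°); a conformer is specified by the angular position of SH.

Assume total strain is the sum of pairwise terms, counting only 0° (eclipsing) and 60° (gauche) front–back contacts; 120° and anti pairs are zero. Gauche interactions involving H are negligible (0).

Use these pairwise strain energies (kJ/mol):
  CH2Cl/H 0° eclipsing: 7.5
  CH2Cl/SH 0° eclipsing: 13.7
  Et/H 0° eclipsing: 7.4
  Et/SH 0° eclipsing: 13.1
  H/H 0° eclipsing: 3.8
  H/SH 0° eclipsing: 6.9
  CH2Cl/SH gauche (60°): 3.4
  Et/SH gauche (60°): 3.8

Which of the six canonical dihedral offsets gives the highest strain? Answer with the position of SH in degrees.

SH at 0° (eclipsed): Et–SH eclipsed, H–H eclipsed, CH2Cl–H eclipsed; 13.1 + 3.8 + 7.5 = 24.4 kJ/mol.
SH at 60° (staggered): Et–SH gauche; 3.8 = 3.8 kJ/mol.
SH at 120° (eclipsed): Et–H eclipsed, H–SH eclipsed, CH2Cl–H eclipsed; 7.4 + 6.9 + 7.5 = 21.8 kJ/mol.
SH at 180° (staggered): CH2Cl–SH gauche; 3.4 = 3.4 kJ/mol.
SH at 240° (eclipsed): Et–H eclipsed, H–H eclipsed, CH2Cl–SH eclipsed; 7.4 + 3.8 + 13.7 = 24.9 kJ/mol.
SH at 300° (staggered): Et–SH gauche, CH2Cl–SH gauche; 3.8 + 3.4 = 7.2 kJ/mol.
The maximum (24.9 kJ/mol) occurs with SH at 240°.

240°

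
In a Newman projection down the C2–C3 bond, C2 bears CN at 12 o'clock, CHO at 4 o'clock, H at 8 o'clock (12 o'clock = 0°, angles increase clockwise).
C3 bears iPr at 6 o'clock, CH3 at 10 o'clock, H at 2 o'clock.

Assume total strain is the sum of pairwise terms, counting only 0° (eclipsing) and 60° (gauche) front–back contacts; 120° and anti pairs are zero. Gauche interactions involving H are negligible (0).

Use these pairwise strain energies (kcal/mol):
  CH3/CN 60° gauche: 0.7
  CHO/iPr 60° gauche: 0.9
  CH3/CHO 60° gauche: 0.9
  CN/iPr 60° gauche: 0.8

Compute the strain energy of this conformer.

This conformer (staggered): CN–CH3 gauche, CHO–iPr gauche; 0.7 + 0.9 = 1.6 kcal/mol.

1.6 kcal/mol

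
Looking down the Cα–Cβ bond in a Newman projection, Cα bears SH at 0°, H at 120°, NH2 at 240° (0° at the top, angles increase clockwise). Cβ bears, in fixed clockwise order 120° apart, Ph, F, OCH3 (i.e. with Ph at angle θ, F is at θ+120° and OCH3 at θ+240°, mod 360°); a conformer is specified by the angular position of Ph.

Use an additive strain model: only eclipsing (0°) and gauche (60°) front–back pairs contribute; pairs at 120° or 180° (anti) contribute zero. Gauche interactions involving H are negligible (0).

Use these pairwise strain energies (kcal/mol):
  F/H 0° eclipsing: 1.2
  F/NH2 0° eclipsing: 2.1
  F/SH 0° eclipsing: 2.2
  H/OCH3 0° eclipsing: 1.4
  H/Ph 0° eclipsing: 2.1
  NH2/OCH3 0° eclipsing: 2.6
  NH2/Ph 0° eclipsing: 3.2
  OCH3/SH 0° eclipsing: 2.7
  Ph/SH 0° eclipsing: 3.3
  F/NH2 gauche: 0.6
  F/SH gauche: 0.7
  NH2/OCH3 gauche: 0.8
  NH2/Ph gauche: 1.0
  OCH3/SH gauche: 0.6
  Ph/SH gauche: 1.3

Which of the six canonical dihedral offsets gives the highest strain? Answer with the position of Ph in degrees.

Ph at 0° (eclipsed): SH(0°)/Ph(0°) eclipsed 3.3; H(120°)/F(120°) eclipsed 1.2; NH2(240°)/OCH3(240°) eclipsed 2.6 → 7.1 kcal/mol.
Ph at 60° (staggered): SH(0°)/Ph(60°) gauche 1.3; SH(0°)/OCH3(300°) gauche 0.6; NH2(240°)/F(180°) gauche 0.6; NH2(240°)/OCH3(300°) gauche 0.8 → 3.3 kcal/mol.
Ph at 120° (eclipsed): SH(0°)/OCH3(0°) eclipsed 2.7; H(120°)/Ph(120°) eclipsed 2.1; NH2(240°)/F(240°) eclipsed 2.1 → 6.9 kcal/mol.
Ph at 180° (staggered): SH(0°)/F(300°) gauche 0.7; SH(0°)/OCH3(60°) gauche 0.6; NH2(240°)/Ph(180°) gauche 1.0; NH2(240°)/F(300°) gauche 0.6 → 2.9 kcal/mol.
Ph at 240° (eclipsed): SH(0°)/F(0°) eclipsed 2.2; H(120°)/OCH3(120°) eclipsed 1.4; NH2(240°)/Ph(240°) eclipsed 3.2 → 6.8 kcal/mol.
Ph at 300° (staggered): SH(0°)/Ph(300°) gauche 1.3; SH(0°)/F(60°) gauche 0.7; NH2(240°)/Ph(300°) gauche 1.0; NH2(240°)/OCH3(180°) gauche 0.8 → 3.8 kcal/mol.
The maximum (7.1 kcal/mol) occurs with Ph at 0°.

0°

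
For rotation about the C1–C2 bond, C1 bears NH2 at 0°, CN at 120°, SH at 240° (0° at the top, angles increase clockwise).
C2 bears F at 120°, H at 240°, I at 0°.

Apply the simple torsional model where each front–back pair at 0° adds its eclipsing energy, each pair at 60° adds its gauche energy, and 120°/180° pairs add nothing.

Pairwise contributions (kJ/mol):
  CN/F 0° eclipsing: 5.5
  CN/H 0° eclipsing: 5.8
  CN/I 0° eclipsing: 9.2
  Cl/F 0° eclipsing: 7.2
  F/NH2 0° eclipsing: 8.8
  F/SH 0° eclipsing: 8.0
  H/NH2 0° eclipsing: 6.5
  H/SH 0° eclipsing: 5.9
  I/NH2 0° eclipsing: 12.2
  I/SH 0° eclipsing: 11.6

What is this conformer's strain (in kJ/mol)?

This conformer (eclipsed): NH2(0°)/I(0°) eclipsed 12.2; CN(120°)/F(120°) eclipsed 5.5; SH(240°)/H(240°) eclipsed 5.9 → 23.6 kJ/mol.

23.6 kJ/mol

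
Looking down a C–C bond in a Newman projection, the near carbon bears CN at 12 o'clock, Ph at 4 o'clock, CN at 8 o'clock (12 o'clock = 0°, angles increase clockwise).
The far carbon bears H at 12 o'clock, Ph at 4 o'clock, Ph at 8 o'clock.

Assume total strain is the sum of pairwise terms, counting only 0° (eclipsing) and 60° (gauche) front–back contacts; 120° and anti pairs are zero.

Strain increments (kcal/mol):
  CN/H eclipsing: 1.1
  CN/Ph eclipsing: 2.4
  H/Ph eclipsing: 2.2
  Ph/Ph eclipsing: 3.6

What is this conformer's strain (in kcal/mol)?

7.1 kcal/mol

This conformer (eclipsed): CN–H eclipsed, Ph–Ph eclipsed, CN–Ph eclipsed; 1.1 + 3.6 + 2.4 = 7.1 kcal/mol.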